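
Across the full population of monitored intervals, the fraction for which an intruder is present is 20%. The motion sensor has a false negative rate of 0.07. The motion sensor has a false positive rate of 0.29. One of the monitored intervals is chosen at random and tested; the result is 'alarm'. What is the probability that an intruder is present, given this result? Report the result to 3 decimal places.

P(H | E) ≈ 0.445

Write H for 'an intruder is present'. Prior odds H:¬H = 0.2/0.8 = 0.25000. For the 'alarm' outcome, the likelihood ratio is 0.93/0.29 = 3.2069.
Posterior odds = 0.25000 × 3.2069 = 0.80172, so P(H|E) = 0.80172/(1+0.80172) = 0.445.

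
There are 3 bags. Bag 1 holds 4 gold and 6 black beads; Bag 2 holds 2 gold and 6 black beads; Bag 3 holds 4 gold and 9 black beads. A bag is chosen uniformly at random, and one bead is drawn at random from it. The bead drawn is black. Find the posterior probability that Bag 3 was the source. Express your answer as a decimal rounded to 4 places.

Posterior probability ≈ 0.3390

Tabulate prior·likelihood by source: [1] prior 0.333333, lik 0.6, product 0.2000; [2] prior 0.333333, lik 0.75, product 0.2500; [3] prior 0.333333, lik 0.6923, product 0.2308.
Normalizing constant = 0.68077; the posterior for Bag 3 is its product over the sum, 0.2308/0.68077 = 0.3390.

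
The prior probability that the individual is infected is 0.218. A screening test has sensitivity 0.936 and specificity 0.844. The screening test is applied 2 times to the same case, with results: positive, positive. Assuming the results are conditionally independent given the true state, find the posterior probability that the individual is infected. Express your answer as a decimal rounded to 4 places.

Let H be the event that the individual is infected; start with P(H) = 0.218. P('positive'|H) = 0.936, P('positive'|¬H) = 0.156.
Update on result 1 ('positive'): P(H) ← 0.936·0.2180 / (0.936·0.2180 + 0.156·0.7820) = 0.20405/0.32604 = 0.6258.
Update on result 2 ('positive'): P(H) ← 0.936·0.6258 / (0.936·0.6258 + 0.156·0.3742) = 0.58578/0.64415 = 0.9094.

Posterior P(H) ≈ 0.9094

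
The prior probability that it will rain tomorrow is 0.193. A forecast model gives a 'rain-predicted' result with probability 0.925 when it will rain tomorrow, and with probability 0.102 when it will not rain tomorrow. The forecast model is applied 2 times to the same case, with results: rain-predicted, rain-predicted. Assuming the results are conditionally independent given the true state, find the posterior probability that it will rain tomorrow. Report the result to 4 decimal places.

Let H be the event that it will rain tomorrow; start with P(H) = 0.193. P('rain-predicted'|H) = 0.925, P('rain-predicted'|¬H) = 0.102.
Update on result 1 ('rain-predicted'): P(H) ← 0.925·0.1930 / (0.925·0.1930 + 0.102·0.8070) = 0.17853/0.26084 = 0.6844.
Update on result 2 ('rain-predicted'): P(H) ← 0.925·0.6844 / (0.925·0.6844 + 0.102·0.3156) = 0.63309/0.66528 = 0.9516.

Posterior P(H) ≈ 0.9516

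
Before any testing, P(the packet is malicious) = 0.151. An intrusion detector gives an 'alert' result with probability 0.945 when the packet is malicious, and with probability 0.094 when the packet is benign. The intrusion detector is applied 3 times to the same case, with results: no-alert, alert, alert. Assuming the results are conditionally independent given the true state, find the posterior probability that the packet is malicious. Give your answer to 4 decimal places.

Let H be the event that the packet is malicious; start with P(H) = 0.151. P('alert'|H) = 0.945, P('alert'|¬H) = 0.094.
Update on result 1 ('no-alert'): P(H) ← 0.055·0.1510 / (0.055·0.1510 + 0.906·0.8490) = 0.0083050/0.77750 = 0.0107.
Update on result 2 ('alert'): P(H) ← 0.945·0.0107 / (0.945·0.0107 + 0.094·0.9893) = 0.010094/0.10309 = 0.0979.
Update on result 3 ('alert'): P(H) ← 0.945·0.0979 / (0.945·0.0979 + 0.094·0.9021) = 0.092531/0.17733 = 0.5218.

Posterior P(H) ≈ 0.5218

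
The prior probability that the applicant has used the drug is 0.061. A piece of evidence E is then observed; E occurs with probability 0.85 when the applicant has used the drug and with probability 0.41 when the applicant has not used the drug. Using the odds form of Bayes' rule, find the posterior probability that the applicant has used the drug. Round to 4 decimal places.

Prior odds = 0.061/(1−0.061) = 0.064963. In log-odds, ln(0.064963) = -2.7339.
Add log likelihood ratio: ln(2.0732) = 0.72908.
Posterior log-odds = -2.0049, so posterior odds = exp(-2.0049) = 0.13468. Converting, P(H|E) = 0.13468/1.1347 = 0.1187.

Posterior probability ≈ 0.1187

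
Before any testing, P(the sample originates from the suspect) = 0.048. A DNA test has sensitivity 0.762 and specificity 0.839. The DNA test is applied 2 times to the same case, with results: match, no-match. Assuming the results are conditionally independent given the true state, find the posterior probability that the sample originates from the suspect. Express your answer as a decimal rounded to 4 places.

Let H be the event that the sample originates from the suspect; start with P(H) = 0.048. P('match'|H) = 0.762, P('match'|¬H) = 0.161.
Update on result 1 ('match'): P(H) ← 0.762·0.0480 / (0.762·0.0480 + 0.161·0.9520) = 0.036576/0.18985 = 0.1927.
Update on result 2 ('no-match'): P(H) ← 0.238·0.1927 / (0.238·0.1927 + 0.839·0.8073) = 0.045853/0.72321 = 0.0634.

Posterior P(H) ≈ 0.0634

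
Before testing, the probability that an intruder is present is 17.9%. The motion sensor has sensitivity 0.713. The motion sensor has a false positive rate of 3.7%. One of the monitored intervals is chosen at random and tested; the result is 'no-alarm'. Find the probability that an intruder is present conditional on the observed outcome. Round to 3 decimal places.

P(H | E) ≈ 0.061

Write H for 'an intruder is present'. Prior odds H:¬H = 0.179/0.821 = 0.21803. For the 'no-alarm' outcome, the likelihood ratio is 0.287/0.963 = 0.29803.
Posterior odds = 0.21803 × 0.29803 = 0.064978, so P(H|E) = 0.064978/(1+0.064978) = 0.061.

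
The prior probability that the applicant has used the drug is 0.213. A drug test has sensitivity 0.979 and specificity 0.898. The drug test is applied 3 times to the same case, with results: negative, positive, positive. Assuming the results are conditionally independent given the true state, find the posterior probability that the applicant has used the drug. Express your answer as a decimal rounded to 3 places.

Posterior P(H) ≈ 0.368

Let H be the event that the applicant has used the drug; start with P(H) = 0.213. P('positive'|H) = 0.979, P('positive'|¬H) = 0.102.
Update on result 1 ('negative'): P(H) ← 0.021·0.2130 / (0.021·0.2130 + 0.898·0.7870) = 0.0044730/0.71120 = 0.0063.
Update on result 2 ('positive'): P(H) ← 0.979·0.0063 / (0.979·0.0063 + 0.102·0.9937) = 0.0061573/0.10752 = 0.0573.
Update on result 3 ('positive'): P(H) ← 0.979·0.0573 / (0.979·0.0573 + 0.102·0.9427) = 0.056066/0.15222 = 0.3683.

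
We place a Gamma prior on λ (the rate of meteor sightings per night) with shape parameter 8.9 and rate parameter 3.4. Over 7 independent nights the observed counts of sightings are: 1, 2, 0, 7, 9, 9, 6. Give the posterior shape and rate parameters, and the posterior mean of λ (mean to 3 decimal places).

Posterior: Gamma(shape=42.9, rate=10.4); mean ≈ 4.125

Total count ∑xᵢ = 34 over n = 7 nights.
Gamma is conjugate to the Poisson likelihood: posterior is Gamma(shape = 8.9+34 = 42.9, rate = 3.4+7 = 10.4).
Posterior mean = shape/rate = 42.9/10.4 = 4.125.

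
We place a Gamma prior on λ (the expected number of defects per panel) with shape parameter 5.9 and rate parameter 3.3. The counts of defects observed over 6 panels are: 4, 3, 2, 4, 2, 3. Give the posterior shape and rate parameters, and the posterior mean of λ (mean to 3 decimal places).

Posterior: Gamma(shape=23.9, rate=9.3); mean ≈ 2.570

Total count ∑xᵢ = 18 over n = 6 panels.
Gamma is conjugate to the Poisson likelihood: posterior is Gamma(shape = 5.9+18 = 23.9, rate = 3.3+6 = 9.3).
E[λ | data] = 23.9/9.3 = 2.570.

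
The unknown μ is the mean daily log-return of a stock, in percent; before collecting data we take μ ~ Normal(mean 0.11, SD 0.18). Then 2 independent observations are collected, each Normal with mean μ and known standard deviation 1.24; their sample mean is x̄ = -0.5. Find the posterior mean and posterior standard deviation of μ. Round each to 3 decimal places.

Posterior mean ≈ 0.085; posterior SD ≈ 0.176

Prior precision 1/τ₀² = 1/0.18² = 30.8642; data precision n/σ² = 2/1.24² = 1.30073.
Posterior precision = 30.8642 + 1.30073 = 32.1649, giving posterior SD = 1/√32.1649 = 0.176.
Posterior mean = (30.8642·0.11 + 1.30073·-0.5) / 32.1649 = 0.085.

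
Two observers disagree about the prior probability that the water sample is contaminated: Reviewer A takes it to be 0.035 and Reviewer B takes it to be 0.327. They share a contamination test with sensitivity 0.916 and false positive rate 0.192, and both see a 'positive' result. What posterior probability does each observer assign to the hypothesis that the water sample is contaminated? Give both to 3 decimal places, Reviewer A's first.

P('+'|H) = 0.916, P('+'|¬H) = 0.192.
Reviewer A: numerator 0.916·0.035 = 0.032060; evidence = 0.032060+0.192·0.965 = 0.21734; posterior = 0.148.
Reviewer B: numerator 0.916·0.327 = 0.29953; evidence = 0.29953+0.192·0.673 = 0.42875; posterior = 0.699.

Reviewer A: 0.148; Reviewer B: 0.699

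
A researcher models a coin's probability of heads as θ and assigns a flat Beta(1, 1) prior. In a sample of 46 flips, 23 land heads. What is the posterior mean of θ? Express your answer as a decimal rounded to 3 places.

The binomial likelihood is conjugate to the Beta prior: with 23 successes and 23 failures, the posterior is Beta(1+23, 1+23) = Beta(24, 24).
E[θ | data] = 24/(24+24) = 0.500.

Posterior mean ≈ 0.500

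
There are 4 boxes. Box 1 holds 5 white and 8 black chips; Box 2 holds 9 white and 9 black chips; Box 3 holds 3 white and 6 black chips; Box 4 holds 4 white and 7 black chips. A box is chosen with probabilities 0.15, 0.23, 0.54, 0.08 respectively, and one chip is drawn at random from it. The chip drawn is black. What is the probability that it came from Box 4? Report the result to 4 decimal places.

P(black|Box 1) = 0.6154; P(black|Box 2) = 0.5; P(black|Box 3) = 0.6667; P(black|Box 4) = 0.6364.
Prior × likelihood for each source: 0.15·0.6154=0.09231, 0.23·0.5=0.1150, 0.54·0.6667=0.3600, 0.08·0.6364=0.05091. Summing gives P(black) = 0.61822.
P(Box 4 | black) = 0.05091 / 0.61822 = 0.0823.

Posterior probability ≈ 0.0823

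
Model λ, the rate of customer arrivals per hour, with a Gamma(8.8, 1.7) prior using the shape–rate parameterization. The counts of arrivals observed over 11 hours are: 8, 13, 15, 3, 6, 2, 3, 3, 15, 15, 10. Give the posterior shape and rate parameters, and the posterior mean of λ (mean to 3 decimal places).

Posterior: Gamma(shape=101.8, rate=12.7); mean ≈ 8.016

Total count ∑xᵢ = 93 over n = 11 hours.
Gamma is conjugate to the Poisson likelihood: posterior is Gamma(shape = 8.8+93 = 101.8, rate = 1.7+11 = 12.7).
Posterior mean = shape/rate = 101.8/12.7 = 8.016.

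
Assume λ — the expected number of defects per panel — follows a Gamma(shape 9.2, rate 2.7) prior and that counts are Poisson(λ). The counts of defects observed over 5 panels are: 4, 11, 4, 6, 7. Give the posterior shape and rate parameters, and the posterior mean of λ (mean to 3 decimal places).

Posterior: Gamma(shape=41.2, rate=7.7); mean ≈ 5.351

The Poisson likelihood adds the total count to the shape and the number of exposure periods to the rate. Here ∑xᵢ = 32 and n = 5, so shape 9.2→41.2 and rate 2.7→7.7.
Posterior mean = shape/rate = 41.2/7.7 = 5.351.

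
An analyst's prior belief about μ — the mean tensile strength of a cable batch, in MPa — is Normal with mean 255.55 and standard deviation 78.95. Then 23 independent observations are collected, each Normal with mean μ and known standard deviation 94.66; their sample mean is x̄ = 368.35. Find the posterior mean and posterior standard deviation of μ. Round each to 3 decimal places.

Posterior mean ≈ 361.714; posterior SD ≈ 19.149

With known σ, the Normal prior is conjugate. Weight on the data is w = (n/σ²)/(n/σ² + 1/τ₀²) = 0.00256682/(0.00256682+0.00016043) = 0.94117.
Posterior mean = w·x̄ + (1−w)·μ₀ = 0.94117·368.35 + 0.058826·255.55 = 361.714. Posterior variance = 1/(0.00256682+0.00016043) = 366.670, so SD = 19.149.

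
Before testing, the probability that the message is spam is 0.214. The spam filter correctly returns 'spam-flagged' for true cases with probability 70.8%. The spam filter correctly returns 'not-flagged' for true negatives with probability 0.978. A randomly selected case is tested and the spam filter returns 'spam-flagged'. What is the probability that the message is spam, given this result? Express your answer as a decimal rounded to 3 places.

Let H be the event that the message is spam. P(H) = 0.214, so P(¬H) = 0.786. With E the 'spam-flagged' result, P(E|H) = 0.708 and P(E|¬H) = 0.022.
P(E) = 0.708·0.214 + 0.022·0.786 = 0.15151 + 0.017292 = 0.16880.
By Bayes' theorem, P(H|E) = 0.15151 / 0.16880 = 0.898.

P(H | E) ≈ 0.898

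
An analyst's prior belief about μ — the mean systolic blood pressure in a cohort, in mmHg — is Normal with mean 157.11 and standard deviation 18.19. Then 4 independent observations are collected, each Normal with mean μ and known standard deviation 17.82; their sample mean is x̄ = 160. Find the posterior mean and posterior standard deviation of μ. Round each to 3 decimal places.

Posterior mean ≈ 159.441; posterior SD ≈ 8.002

With known σ, the Normal prior is conjugate. Weight on the data is w = (n/σ²)/(n/σ² + 1/τ₀²) = 0.0125963/(0.0125963+0.00302228) = 0.80650.
Posterior mean = w·x̄ + (1−w)·μ₀ = 0.80650·160 + 0.19350·157.11 = 159.441. Posterior variance = 1/(0.0125963+0.00302228) = 64.0261, so SD = 8.002.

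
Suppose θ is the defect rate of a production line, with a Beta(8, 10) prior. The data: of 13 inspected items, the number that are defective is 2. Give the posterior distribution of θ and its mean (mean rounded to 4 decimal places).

The binomial likelihood is conjugate to the Beta prior: with 2 successes and 11 failures, the posterior is Beta(8+2, 10+11) = Beta(10, 21).
E[θ | data] = 10/(10+21) = 0.3226.

Posterior: Beta(10, 21); mean ≈ 0.3226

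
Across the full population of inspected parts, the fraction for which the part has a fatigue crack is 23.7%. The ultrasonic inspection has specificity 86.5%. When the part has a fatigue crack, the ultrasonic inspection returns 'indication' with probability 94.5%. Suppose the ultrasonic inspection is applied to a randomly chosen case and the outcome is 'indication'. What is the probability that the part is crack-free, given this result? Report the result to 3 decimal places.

Let H be the event that the part has a fatigue crack. P(H) = 0.237, so P(¬H) = 0.763. With E the 'indication' result, P(E|H) = 0.945 and P(E|¬H) = 0.135.
P(E) = 0.945·0.237 + 0.135·0.763 = 0.22396 + 0.10301 = 0.32697.
By Bayes' theorem, P(H|E) = 0.22396 / 0.32697 = 0.685. Hence P(¬H|E) = 1 − 0.685 = 0.315.

P(¬H | E) ≈ 0.315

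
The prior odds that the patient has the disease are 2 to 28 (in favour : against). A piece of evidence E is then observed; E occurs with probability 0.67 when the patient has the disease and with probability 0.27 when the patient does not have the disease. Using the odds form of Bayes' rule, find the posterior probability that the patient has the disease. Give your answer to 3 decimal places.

Posterior probability ≈ 0.151

Prior odds = 2/28 = 0.071429. In log-odds, ln(0.071429) = -2.6391.
Add log likelihood ratio: ln(2.4815) = 0.90886.
Posterior log-odds = -1.7302, so posterior odds = exp(-1.7302) = 0.17725. Converting, P(H|E) = 0.17725/1.1772 = 0.151.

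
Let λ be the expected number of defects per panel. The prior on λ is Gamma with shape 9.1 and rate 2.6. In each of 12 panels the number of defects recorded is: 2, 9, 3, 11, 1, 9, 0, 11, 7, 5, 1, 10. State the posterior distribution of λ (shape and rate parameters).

Posterior: Gamma(shape=78.1, rate=14.6)

Total count ∑xᵢ = 69 over n = 12 panels.
Gamma is conjugate to the Poisson likelihood: posterior is Gamma(shape = 9.1+69 = 78.1, rate = 2.6+12 = 14.6).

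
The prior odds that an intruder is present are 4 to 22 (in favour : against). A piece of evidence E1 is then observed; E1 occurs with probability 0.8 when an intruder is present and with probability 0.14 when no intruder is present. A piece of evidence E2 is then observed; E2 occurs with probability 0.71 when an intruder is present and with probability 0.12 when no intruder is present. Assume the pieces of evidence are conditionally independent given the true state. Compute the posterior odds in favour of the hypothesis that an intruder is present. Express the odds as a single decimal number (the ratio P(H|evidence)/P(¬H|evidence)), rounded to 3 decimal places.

Posterior odds ≈ 6.147

Prior odds = 4/22 = 0.18182.
Likelihood ratio for E1 = 0.8/0.14 = 5.7143.
Likelihood ratio for E2 = 0.71/0.12 = 5.9167.
Posterior odds = prior odds × LR₁ × LR₂ = 6.1472.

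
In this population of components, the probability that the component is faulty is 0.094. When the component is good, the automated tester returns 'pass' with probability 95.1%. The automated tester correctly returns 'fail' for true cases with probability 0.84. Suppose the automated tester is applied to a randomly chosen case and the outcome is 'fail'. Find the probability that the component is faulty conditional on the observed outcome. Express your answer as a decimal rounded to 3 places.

Let H be the event that the component is faulty. P(H) = 0.094, so P(¬H) = 0.906. With E the 'fail' result, P(E|H) = 0.84 and P(E|¬H) = 0.049.
P(E) = 0.84·0.094 + 0.049·0.906 = 0.078960 + 0.044394 = 0.12335.
By Bayes' theorem, P(H|E) = 0.078960 / 0.12335 = 0.640.

P(H | E) ≈ 0.640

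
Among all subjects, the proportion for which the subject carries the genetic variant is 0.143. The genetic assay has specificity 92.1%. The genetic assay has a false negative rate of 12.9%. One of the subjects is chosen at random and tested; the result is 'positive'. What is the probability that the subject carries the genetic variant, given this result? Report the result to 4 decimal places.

Write H for 'the subject carries the genetic variant'. Prior odds H:¬H = 0.143/0.857 = 0.16686. For the 'positive' outcome, the likelihood ratio is 0.871/0.079 = 11.025.
Posterior odds = 0.16686 × 11.025 = 1.8397, so P(H|E) = 1.8397/(1+1.8397) = 0.6478.

P(H | E) ≈ 0.6478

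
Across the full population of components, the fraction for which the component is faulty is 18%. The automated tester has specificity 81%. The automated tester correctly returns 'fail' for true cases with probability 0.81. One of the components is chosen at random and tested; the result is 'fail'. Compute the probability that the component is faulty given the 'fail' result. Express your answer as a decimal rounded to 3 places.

P(H | E) ≈ 0.483

Write H for 'the component is faulty'. Prior odds H:¬H = 0.18/0.82 = 0.21951. For the 'fail' outcome, the likelihood ratio is 0.81/0.19 = 4.2632.
Posterior odds = 0.21951 × 4.2632 = 0.93582, so P(H|E) = 0.93582/(1+0.93582) = 0.483.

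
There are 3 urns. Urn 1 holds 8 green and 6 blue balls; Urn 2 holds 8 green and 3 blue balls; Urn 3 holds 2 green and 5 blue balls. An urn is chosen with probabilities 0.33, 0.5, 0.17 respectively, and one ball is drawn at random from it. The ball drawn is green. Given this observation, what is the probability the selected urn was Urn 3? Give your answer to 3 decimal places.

Posterior probability ≈ 0.081

P(green|Urn 1) = 0.5714; P(green|Urn 2) = 0.7273; P(green|Urn 3) = 0.2857.
Prior × likelihood for each source: 0.33·0.5714=0.1886, 0.5·0.7273=0.3636, 0.17·0.2857=0.04857. Summing gives P(green) = 0.60078.
P(Urn 3 | green) = 0.04857 / 0.60078 = 0.081.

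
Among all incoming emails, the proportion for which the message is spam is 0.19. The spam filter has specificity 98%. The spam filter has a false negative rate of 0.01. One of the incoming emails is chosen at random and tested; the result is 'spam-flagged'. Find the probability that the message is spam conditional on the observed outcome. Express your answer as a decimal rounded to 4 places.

P(H | E) ≈ 0.9207

Write H for 'the message is spam'. Prior odds H:¬H = 0.19/0.81 = 0.23457. For the 'spam-flagged' outcome, the likelihood ratio is 0.99/0.02 = 49.500.
Posterior odds = 0.23457 × 49.500 = 11.611, so P(H|E) = 11.611/(1+11.611) = 0.9207.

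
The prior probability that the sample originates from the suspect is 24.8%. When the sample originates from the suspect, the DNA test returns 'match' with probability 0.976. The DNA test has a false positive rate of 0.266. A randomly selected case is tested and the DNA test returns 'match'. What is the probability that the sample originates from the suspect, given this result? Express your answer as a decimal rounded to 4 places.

Write H for 'the sample originates from the suspect'. Prior odds H:¬H = 0.248/0.752 = 0.32979. For the 'match' outcome, the likelihood ratio is 0.976/0.266 = 3.6692.
Posterior odds = 0.32979 × 3.6692 = 1.2100, so P(H|E) = 1.2100/(1+1.2100) = 0.5475.

P(H | E) ≈ 0.5475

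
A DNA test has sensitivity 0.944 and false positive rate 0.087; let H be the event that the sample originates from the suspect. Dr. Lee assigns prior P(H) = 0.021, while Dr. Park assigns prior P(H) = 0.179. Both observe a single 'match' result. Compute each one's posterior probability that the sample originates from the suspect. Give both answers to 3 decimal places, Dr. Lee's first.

Dr. Lee: 0.189; Dr. Park: 0.703

The likelihood ratio for a 'match' result is 0.944/0.087 = 10.851.
Dr. Lee: prior odds 0.021/0.979 = 0.021450; posterior odds 0.23275; posterior probability 0.189.
Dr. Park: prior odds 0.179/0.821 = 0.21803; posterior odds 2.3657; posterior probability 0.703.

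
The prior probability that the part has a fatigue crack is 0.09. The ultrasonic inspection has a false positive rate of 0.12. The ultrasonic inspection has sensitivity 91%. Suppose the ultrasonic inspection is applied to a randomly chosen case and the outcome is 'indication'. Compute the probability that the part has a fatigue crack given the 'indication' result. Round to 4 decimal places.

Write H for 'the part has a fatigue crack'. Prior odds H:¬H = 0.09/0.91 = 0.098901. For the 'indication' outcome, the likelihood ratio is 0.91/0.12 = 7.5833.
Posterior odds = 0.098901 × 7.5833 = 0.75000, so P(H|E) = 0.75000/(1+0.75000) = 0.4286.

P(H | E) ≈ 0.4286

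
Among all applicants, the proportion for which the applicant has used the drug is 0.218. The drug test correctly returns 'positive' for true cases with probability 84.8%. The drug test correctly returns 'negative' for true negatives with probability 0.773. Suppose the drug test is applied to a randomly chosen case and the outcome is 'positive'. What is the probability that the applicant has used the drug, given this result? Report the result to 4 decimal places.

P(H | E) ≈ 0.5101

Let H be the event that the applicant has used the drug. P(H) = 0.218, so P(¬H) = 0.782. With E the 'positive' result, P(E|H) = 0.848 and P(E|¬H) = 0.227.
P(E) = 0.848·0.218 + 0.227·0.782 = 0.18486 + 0.17751 = 0.36238.
By Bayes' theorem, P(H|E) = 0.18486 / 0.36238 = 0.5101.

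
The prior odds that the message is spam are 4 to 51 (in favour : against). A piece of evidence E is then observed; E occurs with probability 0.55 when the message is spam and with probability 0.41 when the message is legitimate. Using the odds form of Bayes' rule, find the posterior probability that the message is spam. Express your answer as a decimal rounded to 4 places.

Posterior probability ≈ 0.0952

Prior odds = 4/51 = 0.078431.
Likelihood ratio for E = 0.55/0.41 = 1.3415.
Posterior odds = prior odds × LR = 0.10521.
Posterior probability = odds/(1+odds) = 0.10521/1.1052 = 0.0952.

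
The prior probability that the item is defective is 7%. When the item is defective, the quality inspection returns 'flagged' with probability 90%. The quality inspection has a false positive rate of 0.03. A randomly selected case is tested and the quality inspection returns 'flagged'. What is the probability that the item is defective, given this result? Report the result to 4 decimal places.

P(H | E) ≈ 0.6931

Let H be the event that the item is defective. P(H) = 0.07, so P(¬H) = 0.93. With E the 'flagged' result, P(E|H) = 0.9 and P(E|¬H) = 0.03.
P(E) = 0.9·0.07 + 0.03·0.93 = 0.063000 + 0.027900 = 0.090900.
By Bayes' theorem, P(H|E) = 0.063000 / 0.090900 = 0.6931.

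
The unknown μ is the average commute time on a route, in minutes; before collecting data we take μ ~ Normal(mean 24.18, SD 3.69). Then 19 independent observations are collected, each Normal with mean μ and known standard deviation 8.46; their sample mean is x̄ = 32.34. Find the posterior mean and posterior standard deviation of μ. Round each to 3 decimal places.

Posterior mean ≈ 30.572; posterior SD ≈ 1.718

Prior precision 1/τ₀² = 1/3.69² = 0.0734425; data precision n/σ² = 19/8.46² = 0.265468.
Posterior precision = 0.0734425 + 0.265468 = 0.338911, giving posterior SD = 1/√0.338911 = 1.718.
Posterior mean = (0.0734425·24.18 + 0.265468·32.34) / 0.338911 = 30.572.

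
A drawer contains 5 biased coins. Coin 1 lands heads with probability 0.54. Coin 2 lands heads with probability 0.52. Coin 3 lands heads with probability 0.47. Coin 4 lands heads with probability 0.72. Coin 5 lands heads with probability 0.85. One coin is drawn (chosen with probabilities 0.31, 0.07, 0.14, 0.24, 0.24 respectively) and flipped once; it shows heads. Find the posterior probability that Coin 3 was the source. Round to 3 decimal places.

Posterior probability ≈ 0.102

P(heads|C1) = 0.54; P(heads|C2) = 0.52; P(heads|C3) = 0.47; P(heads|C4) = 0.72; P(heads|C5) = 0.85.
Prior × likelihood for each source: 0.31·0.54=0.1674, 0.07·0.52=0.03640, 0.14·0.47=0.06580, 0.24·0.72=0.1728, 0.24·0.85=0.2040. Summing gives P(heads) = 0.64640.
P(Coin 3 | heads) = 0.06580 / 0.64640 = 0.102.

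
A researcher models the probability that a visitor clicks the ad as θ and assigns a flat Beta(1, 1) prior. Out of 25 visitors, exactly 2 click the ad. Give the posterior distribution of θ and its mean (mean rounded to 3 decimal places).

Posterior: Beta(3, 24); mean ≈ 0.111

Observing 2 successes and 23 failures updates Beta(1, 1) by adding the success and failure counts to the two shape parameters: α = 1+2 = 3, β = 1+23 = 24.
Posterior mean = α/(α+β) = 3/27 = 0.111.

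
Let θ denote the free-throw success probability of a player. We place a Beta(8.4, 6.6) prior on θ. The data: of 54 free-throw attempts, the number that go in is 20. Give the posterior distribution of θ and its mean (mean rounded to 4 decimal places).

Posterior: Beta(28.4, 40.6); mean ≈ 0.4116

The binomial likelihood is conjugate to the Beta prior: with 20 successes and 34 failures, the posterior is Beta(8.4+20, 6.6+34) = Beta(28.4, 40.6).
Posterior mean = α/(α+β) = 28.4/69 = 0.4116.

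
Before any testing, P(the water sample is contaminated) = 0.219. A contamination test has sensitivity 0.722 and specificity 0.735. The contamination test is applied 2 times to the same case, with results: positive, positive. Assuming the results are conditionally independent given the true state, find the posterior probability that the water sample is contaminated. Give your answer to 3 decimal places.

Posterior P(H) ≈ 0.675

Let H be the event that the water sample is contaminated; start with P(H) = 0.219. P('positive'|H) = 0.722, P('positive'|¬H) = 0.265.
Update on result 1 ('positive'): P(H) ← 0.722·0.2190 / (0.722·0.2190 + 0.265·0.7810) = 0.15812/0.36508 = 0.4331.
Update on result 2 ('positive'): P(H) ← 0.722·0.4331 / (0.722·0.4331 + 0.265·0.5669) = 0.31270/0.46293 = 0.6755.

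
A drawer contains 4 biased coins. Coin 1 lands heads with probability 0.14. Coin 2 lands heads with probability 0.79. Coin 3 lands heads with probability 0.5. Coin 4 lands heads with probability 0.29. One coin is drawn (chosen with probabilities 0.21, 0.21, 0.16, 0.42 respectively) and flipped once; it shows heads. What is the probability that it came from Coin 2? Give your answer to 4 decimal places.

Tabulate prior·likelihood by source: [1] prior 0.21, lik 0.14, product 0.02940; [2] prior 0.21, lik 0.79, product 0.1659; [3] prior 0.16, lik 0.5, product 0.08000; [4] prior 0.42, lik 0.29, product 0.1218.
Normalizing constant = 0.39710; the posterior for Coin 2 is its product over the sum, 0.1659/0.39710 = 0.4178.

Posterior probability ≈ 0.4178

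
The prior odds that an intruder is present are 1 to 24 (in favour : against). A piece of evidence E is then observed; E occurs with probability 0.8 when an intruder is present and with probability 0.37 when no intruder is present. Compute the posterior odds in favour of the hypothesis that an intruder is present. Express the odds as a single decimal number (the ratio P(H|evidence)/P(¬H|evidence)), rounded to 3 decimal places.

Posterior odds ≈ 0.090

Prior odds = 1/24 = 0.041667. In log-odds, ln(0.041667) = -3.1781.
Add log likelihood ratio: ln(2.1622) = 0.77111.
Posterior log-odds = -2.4069, so posterior odds = exp(-2.4069) = 0.090090.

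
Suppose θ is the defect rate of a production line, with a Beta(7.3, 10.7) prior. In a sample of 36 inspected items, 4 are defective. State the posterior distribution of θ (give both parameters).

The binomial likelihood is conjugate to the Beta prior: with 4 successes and 32 failures, the posterior is Beta(7.3+4, 10.7+32) = Beta(11.3, 42.7).

Posterior: Beta(11.3, 42.7)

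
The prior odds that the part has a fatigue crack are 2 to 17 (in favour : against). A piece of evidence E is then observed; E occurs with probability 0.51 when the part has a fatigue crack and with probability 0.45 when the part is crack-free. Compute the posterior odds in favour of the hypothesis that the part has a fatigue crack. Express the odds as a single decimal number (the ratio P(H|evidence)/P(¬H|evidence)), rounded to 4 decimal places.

Posterior odds ≈ 0.1333

Prior odds = 2/17 = 0.11765.
Likelihood ratio for E = 0.51/0.45 = 1.1333.
Posterior odds = prior odds × LR = 0.13333.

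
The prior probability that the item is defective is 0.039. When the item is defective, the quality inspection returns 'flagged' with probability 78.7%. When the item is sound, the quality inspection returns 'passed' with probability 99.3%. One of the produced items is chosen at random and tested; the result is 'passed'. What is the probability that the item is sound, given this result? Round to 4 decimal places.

P(¬H | E) ≈ 0.9914

Let H be the event that the item is defective. P(H) = 0.039, so P(¬H) = 0.961. With E the 'passed' result, P(E|H) = 0.213 and P(E|¬H) = 0.993.
P(E) = 0.213·0.039 + 0.993·0.961 = 0.0083070 + 0.95427 = 0.96258.
By Bayes' theorem, P(H|E) = 0.0083070 / 0.96258 = 0.0086. Hence P(¬H|E) = 1 − 0.0086 = 0.9914.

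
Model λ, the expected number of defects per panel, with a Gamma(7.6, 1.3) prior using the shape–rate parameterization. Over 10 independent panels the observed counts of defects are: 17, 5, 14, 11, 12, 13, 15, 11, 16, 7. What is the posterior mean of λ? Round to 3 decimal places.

The Poisson likelihood adds the total count to the shape and the number of exposure periods to the rate. Here ∑xᵢ = 121 and n = 10, so shape 7.6→128.6 and rate 1.3→11.3.
E[λ | data] = 128.6/11.3 = 11.381.

Posterior mean ≈ 11.381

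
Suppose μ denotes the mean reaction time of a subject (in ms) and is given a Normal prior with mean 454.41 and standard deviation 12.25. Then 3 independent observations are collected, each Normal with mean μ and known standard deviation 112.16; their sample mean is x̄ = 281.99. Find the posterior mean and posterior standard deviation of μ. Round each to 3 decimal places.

Posterior mean ≈ 448.453; posterior SD ≈ 12.037

Prior precision 1/τ₀² = 1/12.25² = 0.00666389; data precision n/σ² = 3/112.16² = 0.00023848.
Posterior precision = 0.00666389 + 0.00023848 = 0.00690237, giving posterior SD = 1/√0.00690237 = 12.037.
Posterior mean = (0.00666389·454.41 + 0.00023848·281.99) / 0.00690237 = 448.453.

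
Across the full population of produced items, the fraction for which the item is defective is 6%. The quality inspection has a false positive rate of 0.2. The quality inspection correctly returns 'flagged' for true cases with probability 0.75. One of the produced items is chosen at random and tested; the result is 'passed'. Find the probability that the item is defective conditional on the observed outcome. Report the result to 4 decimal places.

Let H be the event that the item is defective. P(H) = 0.06, so P(¬H) = 0.94. With E the 'passed' result, P(E|H) = 0.25 and P(E|¬H) = 0.8.
P(E) = 0.25·0.06 + 0.8·0.94 = 0.015000 + 0.75200 = 0.76700.
By Bayes' theorem, P(H|E) = 0.015000 / 0.76700 = 0.0196.

P(H | E) ≈ 0.0196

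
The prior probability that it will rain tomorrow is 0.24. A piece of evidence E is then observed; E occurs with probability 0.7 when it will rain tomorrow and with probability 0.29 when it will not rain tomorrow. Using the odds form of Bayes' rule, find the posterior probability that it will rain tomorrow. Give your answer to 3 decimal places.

Prior odds = 0.24/(1−0.24) = 0.31579. In log-odds, ln(0.31579) = -1.1527.
Add log likelihood ratio: ln(2.4138) = 0.88120.
Posterior log-odds = -0.27148, so posterior odds = exp(-0.27148) = 0.76225. Converting, P(H|E) = 0.76225/1.7623 = 0.433.

Posterior probability ≈ 0.433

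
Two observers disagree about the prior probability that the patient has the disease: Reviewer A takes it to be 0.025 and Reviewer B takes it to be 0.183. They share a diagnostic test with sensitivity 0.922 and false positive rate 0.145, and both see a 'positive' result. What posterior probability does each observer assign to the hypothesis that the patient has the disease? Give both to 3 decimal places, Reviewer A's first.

P('+'|H) = 0.922, P('+'|¬H) = 0.145.
Reviewer A: numerator 0.922·0.025 = 0.023050; evidence = 0.023050+0.145·0.975 = 0.16442; posterior = 0.140.
Reviewer B: numerator 0.922·0.183 = 0.16873; evidence = 0.16873+0.145·0.817 = 0.28719; posterior = 0.588.

Reviewer A: 0.140; Reviewer B: 0.588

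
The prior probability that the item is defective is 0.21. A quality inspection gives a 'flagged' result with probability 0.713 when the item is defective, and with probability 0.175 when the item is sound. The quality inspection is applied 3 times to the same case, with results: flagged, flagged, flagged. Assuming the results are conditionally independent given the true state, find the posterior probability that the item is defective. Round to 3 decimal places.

Posterior P(H) ≈ 0.947

With H the event that the item is defective, the joint likelihood of the observed sequence is P(data|H) = 0.713·0.713·0.713 = 0.36247 and P(data|¬H) = 0.175·0.175·0.175 = 0.0053594.
Bayes: P(H|data) = 0.21·0.36247 / (0.21·0.36247 + 0.79·0.0053594) = 0.076118/0.080352 = 0.9473.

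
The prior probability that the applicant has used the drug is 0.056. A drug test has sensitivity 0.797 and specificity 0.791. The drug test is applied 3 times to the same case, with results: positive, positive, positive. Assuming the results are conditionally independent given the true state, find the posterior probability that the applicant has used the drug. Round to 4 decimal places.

Posterior P(H) ≈ 0.7669

Let H be the event that the applicant has used the drug; start with P(H) = 0.056. P('positive'|H) = 0.797, P('positive'|¬H) = 0.209.
Update on result 1 ('positive'): P(H) ← 0.797·0.0560 / (0.797·0.0560 + 0.209·0.9440) = 0.044632/0.24193 = 0.1845.
Update on result 2 ('positive'): P(H) ← 0.797·0.1845 / (0.797·0.1845 + 0.209·0.8155) = 0.14703/0.31748 = 0.4631.
Update on result 3 ('positive'): P(H) ← 0.797·0.4631 / (0.797·0.4631 + 0.209·0.5369) = 0.36912/0.48132 = 0.7669.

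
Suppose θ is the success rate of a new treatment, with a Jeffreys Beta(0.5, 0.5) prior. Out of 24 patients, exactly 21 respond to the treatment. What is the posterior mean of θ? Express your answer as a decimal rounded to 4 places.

Posterior mean ≈ 0.8600

Observing 21 successes and 3 failures updates Beta(0.5, 0.5) by adding the success and failure counts to the two shape parameters: α = 0.5+21 = 21.5, β = 0.5+3 = 3.5.
Posterior mean = α/(α+β) = 21.5/25 = 0.8600.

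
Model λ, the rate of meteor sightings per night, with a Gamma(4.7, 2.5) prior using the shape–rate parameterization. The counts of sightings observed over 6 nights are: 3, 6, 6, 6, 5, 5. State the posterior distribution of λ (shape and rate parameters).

Posterior: Gamma(shape=35.7, rate=8.5)

The Poisson likelihood adds the total count to the shape and the number of exposure periods to the rate. Here ∑xᵢ = 31 and n = 6, so shape 4.7→35.7 and rate 2.5→8.5.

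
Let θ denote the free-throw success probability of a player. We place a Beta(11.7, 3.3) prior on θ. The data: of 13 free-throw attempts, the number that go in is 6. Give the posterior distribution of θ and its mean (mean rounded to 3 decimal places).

The binomial likelihood is conjugate to the Beta prior: with 6 successes and 7 failures, the posterior is Beta(11.7+6, 3.3+7) = Beta(17.7, 10.3).
Posterior mean = α/(α+β) = 17.7/28 = 0.632.

Posterior: Beta(17.7, 10.3); mean ≈ 0.632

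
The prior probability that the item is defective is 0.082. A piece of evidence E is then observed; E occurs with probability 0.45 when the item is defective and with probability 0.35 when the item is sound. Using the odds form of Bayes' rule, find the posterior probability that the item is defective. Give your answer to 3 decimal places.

Prior odds = 0.082/(1−0.082) = 0.089325.
Likelihood ratio for E = 0.45/0.35 = 1.2857.
Posterior odds = prior odds × LR = 0.11485.
Posterior probability = odds/(1+odds) = 0.11485/1.1148 = 0.103.

Posterior probability ≈ 0.103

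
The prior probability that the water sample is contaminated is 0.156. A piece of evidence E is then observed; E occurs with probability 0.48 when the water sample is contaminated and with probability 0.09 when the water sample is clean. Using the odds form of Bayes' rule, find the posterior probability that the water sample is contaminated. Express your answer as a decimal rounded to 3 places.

Prior odds = 0.156/(1−0.156) = 0.18483. In log-odds, ln(0.18483) = -1.6883.
Add log likelihood ratio: ln(5.3333) = 1.6740.
Posterior log-odds = -0.014320, so posterior odds = exp(-0.014320) = 0.98578. Converting, P(H|E) = 0.98578/1.9858 = 0.496.

Posterior probability ≈ 0.496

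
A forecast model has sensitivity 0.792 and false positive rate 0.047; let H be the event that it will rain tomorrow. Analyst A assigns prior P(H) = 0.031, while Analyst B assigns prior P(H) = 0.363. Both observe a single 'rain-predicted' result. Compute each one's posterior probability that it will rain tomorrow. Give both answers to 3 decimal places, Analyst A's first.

P('+'|H) = 0.792, P('+'|¬H) = 0.047.
Analyst A: numerator 0.792·0.031 = 0.024552; evidence = 0.024552+0.047·0.969 = 0.070095; posterior = 0.350.
Analyst B: numerator 0.792·0.363 = 0.28750; evidence = 0.28750+0.047·0.637 = 0.31744; posterior = 0.906.

Analyst A: 0.350; Analyst B: 0.906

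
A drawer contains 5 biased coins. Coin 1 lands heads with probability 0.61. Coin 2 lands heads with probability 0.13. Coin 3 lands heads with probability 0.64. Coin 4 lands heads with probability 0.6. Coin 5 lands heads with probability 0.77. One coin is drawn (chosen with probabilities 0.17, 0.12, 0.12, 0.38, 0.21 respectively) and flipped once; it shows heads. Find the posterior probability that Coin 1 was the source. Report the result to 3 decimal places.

Tabulate prior·likelihood by source: [1] prior 0.17, lik 0.61, product 0.1037; [2] prior 0.12, lik 0.13, product 0.01560; [3] prior 0.12, lik 0.64, product 0.07680; [4] prior 0.38, lik 0.6, product 0.2280; [5] prior 0.21, lik 0.77, product 0.1617.
Normalizing constant = 0.58580; the posterior for Coin 1 is its product over the sum, 0.1037/0.58580 = 0.177.

Posterior probability ≈ 0.177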